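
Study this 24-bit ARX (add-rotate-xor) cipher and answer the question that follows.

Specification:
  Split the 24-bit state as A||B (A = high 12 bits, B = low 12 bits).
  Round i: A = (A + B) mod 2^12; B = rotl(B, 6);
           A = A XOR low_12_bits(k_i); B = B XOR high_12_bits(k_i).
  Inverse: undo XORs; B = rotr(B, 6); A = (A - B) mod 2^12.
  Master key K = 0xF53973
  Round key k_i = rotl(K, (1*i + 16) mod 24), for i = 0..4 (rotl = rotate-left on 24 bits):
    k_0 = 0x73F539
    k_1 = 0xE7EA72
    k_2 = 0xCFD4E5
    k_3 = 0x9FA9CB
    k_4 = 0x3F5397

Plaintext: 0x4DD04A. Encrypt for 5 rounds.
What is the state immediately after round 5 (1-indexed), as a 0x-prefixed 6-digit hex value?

s_0 = plaintext = 0x4DD04A
s_1 = Round(s_0, k_0) = 0x01E5BE
s_2 = Round(s_1, k_1) = 0xFAE1E8
s_3 = Round(s_2, k_2) = 0x5736FA
s_4 = Round(s_3, k_3) = 0x5A6761
s_5 = Round(s_4, k_4) = 0xE90BA8

0xE90BA8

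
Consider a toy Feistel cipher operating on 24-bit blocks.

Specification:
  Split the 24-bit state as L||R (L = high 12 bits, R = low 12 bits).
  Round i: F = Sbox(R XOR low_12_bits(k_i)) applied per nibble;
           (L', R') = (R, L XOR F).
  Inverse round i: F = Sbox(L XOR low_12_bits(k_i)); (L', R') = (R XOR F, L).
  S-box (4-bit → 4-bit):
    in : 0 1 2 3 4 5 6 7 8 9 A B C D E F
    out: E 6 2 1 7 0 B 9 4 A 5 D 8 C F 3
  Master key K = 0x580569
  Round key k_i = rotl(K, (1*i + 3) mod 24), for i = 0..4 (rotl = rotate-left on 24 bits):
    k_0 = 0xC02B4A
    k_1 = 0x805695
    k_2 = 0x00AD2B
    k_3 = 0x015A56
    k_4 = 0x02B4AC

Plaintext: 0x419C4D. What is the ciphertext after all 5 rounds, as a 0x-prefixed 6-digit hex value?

s_0 = plaintext = 0x419C4D
s_1 = Round(s_0, k_0) = 0xC4DDF0
s_2 = Round(s_1, k_1) = 0xDF01FD
s_3 = Round(s_2, k_2) = 0x1FD53B
s_4 = Round(s_3, k_3) = 0x53B241
s_5 = Round(s_4, k_4) = 0x241EC7

0x241EC7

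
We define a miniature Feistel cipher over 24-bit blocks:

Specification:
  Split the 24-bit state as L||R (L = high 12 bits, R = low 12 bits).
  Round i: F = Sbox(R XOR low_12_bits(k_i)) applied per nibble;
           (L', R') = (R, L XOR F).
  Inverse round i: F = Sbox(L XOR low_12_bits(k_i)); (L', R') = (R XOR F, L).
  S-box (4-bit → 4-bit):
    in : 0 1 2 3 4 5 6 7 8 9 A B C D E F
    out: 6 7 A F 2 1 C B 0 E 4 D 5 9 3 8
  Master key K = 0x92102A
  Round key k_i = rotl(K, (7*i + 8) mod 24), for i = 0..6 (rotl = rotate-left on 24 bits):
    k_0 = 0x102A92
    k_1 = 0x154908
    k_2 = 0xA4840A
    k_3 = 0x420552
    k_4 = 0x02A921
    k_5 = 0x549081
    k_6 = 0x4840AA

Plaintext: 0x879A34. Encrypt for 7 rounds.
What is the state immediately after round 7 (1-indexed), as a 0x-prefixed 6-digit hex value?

s_0 = plaintext = 0x879A34
s_1 = Round(s_0, k_0) = 0xA34E35
s_2 = Round(s_1, k_1) = 0xE351CD
s_3 = Round(s_2, k_2) = 0x1CDF6E
s_4 = Round(s_3, k_3) = 0xF6E538
s_5 = Round(s_4, k_4) = 0x538A10
s_6 = Round(s_5, k_5) = 0xA101DF
s_7 = Round(s_6, k_6) = 0x1DFDA1

0x1DFDA1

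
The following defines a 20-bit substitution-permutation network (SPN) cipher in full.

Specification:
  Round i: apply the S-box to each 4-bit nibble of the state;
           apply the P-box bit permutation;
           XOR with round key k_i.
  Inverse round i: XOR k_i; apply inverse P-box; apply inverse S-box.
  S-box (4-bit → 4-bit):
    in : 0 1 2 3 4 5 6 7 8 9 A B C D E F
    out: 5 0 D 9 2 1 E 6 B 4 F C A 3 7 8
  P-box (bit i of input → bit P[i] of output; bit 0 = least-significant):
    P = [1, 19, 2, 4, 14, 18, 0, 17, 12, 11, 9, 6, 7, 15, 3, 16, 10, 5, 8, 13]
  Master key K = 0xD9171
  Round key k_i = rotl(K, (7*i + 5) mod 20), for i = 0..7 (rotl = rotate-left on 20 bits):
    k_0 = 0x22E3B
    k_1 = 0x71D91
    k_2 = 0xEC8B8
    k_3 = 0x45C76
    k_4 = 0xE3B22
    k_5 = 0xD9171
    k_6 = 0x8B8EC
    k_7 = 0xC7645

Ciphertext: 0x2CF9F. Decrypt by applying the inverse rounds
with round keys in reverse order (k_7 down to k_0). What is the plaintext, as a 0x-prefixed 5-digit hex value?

0x98997

s_0 = ciphertext = 0x2CF9F
s_1 = InvRound(s_0, k_7) = 0xBE8C8
s_2 = InvRound(s_1, k_6) = 0x4F539
s_3 = InvRound(s_2, k_5) = 0x3BF54
s_4 = InvRound(s_3, k_4) = 0xDCF4A
s_5 = InvRound(s_4, k_3) = 0x76016
s_6 = InvRound(s_5, k_2) = 0xCA41E
s_7 = InvRound(s_6, k_1) = 0xBADBE
s_8 = InvRound(s_7, k_0) = 0x98997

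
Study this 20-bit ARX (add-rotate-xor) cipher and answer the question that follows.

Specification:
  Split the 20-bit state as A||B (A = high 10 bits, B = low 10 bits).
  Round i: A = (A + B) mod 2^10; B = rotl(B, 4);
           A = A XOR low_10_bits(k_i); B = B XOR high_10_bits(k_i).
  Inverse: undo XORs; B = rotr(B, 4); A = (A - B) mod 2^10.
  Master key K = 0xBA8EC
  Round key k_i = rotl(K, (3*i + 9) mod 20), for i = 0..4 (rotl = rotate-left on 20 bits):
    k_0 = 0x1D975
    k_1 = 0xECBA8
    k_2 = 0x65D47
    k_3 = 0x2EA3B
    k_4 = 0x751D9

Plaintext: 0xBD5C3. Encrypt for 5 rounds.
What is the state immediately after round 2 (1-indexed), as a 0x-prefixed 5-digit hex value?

0x69BA3

s_0 = plaintext = 0xBD5C3
s_1 = Round(s_0, k_0) = 0x73441
s_2 = Round(s_1, k_1) = 0x69BA3
s_3 = Round(s_2, k_2) = 0x03BA9
s_4 = Round(s_3, k_3) = 0x63224
s_5 = Round(s_4, k_4) = 0x9A79C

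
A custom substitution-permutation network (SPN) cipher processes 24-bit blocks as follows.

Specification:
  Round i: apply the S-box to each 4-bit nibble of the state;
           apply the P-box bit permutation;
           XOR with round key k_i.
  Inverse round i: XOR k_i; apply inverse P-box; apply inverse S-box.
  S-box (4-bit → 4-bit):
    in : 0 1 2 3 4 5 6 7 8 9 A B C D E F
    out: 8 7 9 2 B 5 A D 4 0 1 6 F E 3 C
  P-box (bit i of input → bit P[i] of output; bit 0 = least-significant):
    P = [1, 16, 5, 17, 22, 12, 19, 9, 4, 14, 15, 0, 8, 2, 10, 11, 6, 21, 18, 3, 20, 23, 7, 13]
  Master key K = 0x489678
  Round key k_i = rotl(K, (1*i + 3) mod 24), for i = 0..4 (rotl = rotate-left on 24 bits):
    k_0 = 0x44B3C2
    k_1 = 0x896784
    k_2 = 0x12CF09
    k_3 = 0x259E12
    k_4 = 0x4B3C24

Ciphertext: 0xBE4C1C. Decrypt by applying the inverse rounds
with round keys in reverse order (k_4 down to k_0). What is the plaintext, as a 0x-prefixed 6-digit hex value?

0x3F2314

s_0 = ciphertext = 0xBE4C1C
s_1 = InvRound(s_0, k_4) = 0x4D9EEB
s_2 = InvRound(s_1, k_3) = 0x849258
s_3 = InvRound(s_2, k_2) = 0xE57430
s_4 = InvRound(s_3, k_1) = 0x8BEAC8
s_5 = InvRound(s_4, k_0) = 0x3F2314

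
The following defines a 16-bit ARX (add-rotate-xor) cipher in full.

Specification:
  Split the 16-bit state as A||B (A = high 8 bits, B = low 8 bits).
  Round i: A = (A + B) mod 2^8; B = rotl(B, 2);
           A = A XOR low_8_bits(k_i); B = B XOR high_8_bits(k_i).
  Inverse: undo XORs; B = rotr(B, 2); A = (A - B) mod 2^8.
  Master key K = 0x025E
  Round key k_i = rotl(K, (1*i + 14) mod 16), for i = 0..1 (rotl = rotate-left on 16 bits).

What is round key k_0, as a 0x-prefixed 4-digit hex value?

K = 0x025E
k_0 = rotl(K, (1*0+14) mod 16) = rotl(K, 14) = 0x8097

0x8097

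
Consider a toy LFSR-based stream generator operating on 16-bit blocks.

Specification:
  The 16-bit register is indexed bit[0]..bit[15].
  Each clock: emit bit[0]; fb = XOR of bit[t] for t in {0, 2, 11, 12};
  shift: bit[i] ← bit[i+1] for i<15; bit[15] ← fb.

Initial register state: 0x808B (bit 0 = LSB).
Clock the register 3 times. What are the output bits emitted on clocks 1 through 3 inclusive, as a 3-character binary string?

110

reg_0 = 0x808B
clock 1: out=1, reg = 0xC045
clock 2: out=1, reg = 0x6022
clock 3: out=0, reg = 0x3011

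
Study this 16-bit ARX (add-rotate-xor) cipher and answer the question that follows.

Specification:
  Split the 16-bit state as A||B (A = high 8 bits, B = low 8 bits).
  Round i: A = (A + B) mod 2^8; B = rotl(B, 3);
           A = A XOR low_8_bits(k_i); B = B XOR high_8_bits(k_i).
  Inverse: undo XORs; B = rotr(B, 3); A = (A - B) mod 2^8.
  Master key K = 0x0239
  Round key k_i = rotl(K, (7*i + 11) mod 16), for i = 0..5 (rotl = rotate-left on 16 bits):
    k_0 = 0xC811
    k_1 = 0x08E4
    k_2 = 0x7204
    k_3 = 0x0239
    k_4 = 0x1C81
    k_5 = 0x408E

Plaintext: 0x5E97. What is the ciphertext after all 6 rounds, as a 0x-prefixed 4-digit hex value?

0xE07E

s_0 = plaintext = 0x5E97
s_1 = Round(s_0, k_0) = 0xE474
s_2 = Round(s_1, k_1) = 0xBCAB
s_3 = Round(s_2, k_2) = 0x632F
s_4 = Round(s_3, k_3) = 0xAB7B
s_5 = Round(s_4, k_4) = 0xA7C7
s_6 = Round(s_5, k_5) = 0xE07E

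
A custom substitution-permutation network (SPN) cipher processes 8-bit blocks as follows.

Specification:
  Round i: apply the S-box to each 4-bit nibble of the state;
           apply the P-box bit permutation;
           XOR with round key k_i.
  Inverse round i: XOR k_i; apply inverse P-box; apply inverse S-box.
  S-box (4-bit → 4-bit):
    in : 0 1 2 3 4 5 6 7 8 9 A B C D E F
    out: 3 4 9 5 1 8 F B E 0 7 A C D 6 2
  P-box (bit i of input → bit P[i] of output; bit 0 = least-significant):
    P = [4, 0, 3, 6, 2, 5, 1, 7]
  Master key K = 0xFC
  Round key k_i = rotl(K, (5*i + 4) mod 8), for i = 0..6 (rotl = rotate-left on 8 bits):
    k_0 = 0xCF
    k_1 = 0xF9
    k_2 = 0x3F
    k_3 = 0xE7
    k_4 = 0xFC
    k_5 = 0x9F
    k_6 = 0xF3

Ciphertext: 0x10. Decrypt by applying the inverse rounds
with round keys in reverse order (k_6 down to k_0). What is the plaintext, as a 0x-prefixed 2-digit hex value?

0xBE

s_0 = ciphertext = 0x10
s_1 = InvRound(s_0, k_6) = 0x8B
s_2 = InvRound(s_1, k_5) = 0x44
s_3 = InvRound(s_2, k_4) = 0xB3
s_4 = InvRound(s_3, k_3) = 0x42
s_5 = InvRound(s_4, k_2) = 0x06
s_6 = InvRound(s_5, k_1) = 0x66
s_7 = InvRound(s_6, k_0) = 0xBE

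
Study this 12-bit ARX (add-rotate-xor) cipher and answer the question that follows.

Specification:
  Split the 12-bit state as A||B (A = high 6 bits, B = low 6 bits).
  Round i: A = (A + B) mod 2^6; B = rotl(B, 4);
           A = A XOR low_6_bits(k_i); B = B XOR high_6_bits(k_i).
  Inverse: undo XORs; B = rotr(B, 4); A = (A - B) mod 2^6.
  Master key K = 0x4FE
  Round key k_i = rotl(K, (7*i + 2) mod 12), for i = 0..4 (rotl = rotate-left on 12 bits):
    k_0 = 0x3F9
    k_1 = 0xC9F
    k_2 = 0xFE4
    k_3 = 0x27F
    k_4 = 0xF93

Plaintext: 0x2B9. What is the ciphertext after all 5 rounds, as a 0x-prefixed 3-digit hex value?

s_0 = plaintext = 0x2B9
s_1 = Round(s_0, k_0) = 0xE91
s_2 = Round(s_1, k_1) = 0x526
s_3 = Round(s_2, k_2) = 0x796
s_4 = Round(s_3, k_3) = 0x2EC
s_5 = Round(s_4, k_4) = 0x935

0x935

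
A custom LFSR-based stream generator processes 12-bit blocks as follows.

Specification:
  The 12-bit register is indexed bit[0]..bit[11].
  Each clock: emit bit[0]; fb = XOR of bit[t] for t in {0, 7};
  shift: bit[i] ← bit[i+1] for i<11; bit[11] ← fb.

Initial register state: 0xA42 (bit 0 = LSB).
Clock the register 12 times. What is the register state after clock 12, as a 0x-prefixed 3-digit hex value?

reg_0 = 0xA42
clock 1: out=0, reg = 0x521
clock 2: out=1, reg = 0xA90
clock 3: out=0, reg = 0xD48
clock 4: out=0, reg = 0x6A4
clock 5: out=0, reg = 0xB52
clock 6: out=0, reg = 0x5A9
clock 7: out=1, reg = 0x2D4
clock 8: out=0, reg = 0x96A
clock 9: out=0, reg = 0x4B5
clock 10: out=1, reg = 0x25A
clock 11: out=0, reg = 0x12D
clock 12: out=1, reg = 0x896

0x896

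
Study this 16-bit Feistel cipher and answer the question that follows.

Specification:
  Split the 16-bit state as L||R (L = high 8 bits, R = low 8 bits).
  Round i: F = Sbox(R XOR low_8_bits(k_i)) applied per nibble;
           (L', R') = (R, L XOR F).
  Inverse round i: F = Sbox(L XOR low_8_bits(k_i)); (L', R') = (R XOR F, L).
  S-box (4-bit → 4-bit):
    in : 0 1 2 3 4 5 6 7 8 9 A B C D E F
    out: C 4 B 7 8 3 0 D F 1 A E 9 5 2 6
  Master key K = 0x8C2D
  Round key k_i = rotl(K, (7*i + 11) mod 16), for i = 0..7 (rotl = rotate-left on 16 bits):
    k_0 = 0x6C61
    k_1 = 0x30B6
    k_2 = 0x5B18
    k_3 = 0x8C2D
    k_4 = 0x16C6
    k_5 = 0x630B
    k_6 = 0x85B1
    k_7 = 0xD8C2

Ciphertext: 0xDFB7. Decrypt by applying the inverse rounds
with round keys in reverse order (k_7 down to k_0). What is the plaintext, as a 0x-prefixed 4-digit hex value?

s_0 = ciphertext = 0xDFB7
s_1 = InvRound(s_0, k_7) = 0xF2DF
s_2 = InvRound(s_1, k_6) = 0x58F2
s_3 = InvRound(s_2, k_5) = 0xC558
s_4 = InvRound(s_3, k_4) = 0x9FC5
s_5 = InvRound(s_4, k_3) = 0x2E9F
s_6 = InvRound(s_5, k_2) = 0xEF2E
s_7 = InvRound(s_6, k_1) = 0x1FEF
s_8 = InvRound(s_7, k_0) = 0x3D1F

0x3D1F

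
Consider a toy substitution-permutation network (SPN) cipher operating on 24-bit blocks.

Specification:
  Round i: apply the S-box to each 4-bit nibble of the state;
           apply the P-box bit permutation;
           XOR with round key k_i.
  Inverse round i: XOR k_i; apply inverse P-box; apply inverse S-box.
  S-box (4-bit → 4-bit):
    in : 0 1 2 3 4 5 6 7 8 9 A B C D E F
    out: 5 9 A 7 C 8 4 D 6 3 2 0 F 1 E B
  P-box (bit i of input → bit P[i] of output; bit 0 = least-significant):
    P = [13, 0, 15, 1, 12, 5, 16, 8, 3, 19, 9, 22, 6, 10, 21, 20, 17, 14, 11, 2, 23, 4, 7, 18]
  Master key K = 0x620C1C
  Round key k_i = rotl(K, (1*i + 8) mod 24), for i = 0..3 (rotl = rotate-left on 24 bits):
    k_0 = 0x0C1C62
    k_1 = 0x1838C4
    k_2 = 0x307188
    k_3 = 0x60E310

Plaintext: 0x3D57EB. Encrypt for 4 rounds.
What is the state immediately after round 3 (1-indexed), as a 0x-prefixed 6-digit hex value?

s_0 = plaintext = 0x3D57EB
s_1 = Round(s_0, k_0) = 0xDF1FDA
s_2 = Round(s_1, k_1) = 0xC26889
s_3 = Round(s_2, k_2) = 0x9D133D
s_4 = Round(s_3, k_3) = 0xFBD168

0x9D133D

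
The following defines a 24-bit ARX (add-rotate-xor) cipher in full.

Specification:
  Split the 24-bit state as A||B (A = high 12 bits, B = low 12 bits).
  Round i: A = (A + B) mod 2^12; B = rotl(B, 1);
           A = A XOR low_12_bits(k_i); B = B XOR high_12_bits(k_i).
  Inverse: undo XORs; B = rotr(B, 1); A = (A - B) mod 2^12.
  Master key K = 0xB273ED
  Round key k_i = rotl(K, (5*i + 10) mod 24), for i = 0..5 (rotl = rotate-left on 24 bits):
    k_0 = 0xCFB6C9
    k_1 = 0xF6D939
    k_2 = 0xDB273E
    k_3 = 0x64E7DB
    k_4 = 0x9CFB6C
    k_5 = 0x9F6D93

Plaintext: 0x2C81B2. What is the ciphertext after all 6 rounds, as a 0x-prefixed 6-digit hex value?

s_0 = plaintext = 0x2C81B2
s_1 = Round(s_0, k_0) = 0x2B3F9F
s_2 = Round(s_1, k_1) = 0xB6B052
s_3 = Round(s_2, k_2) = 0xC83D16
s_4 = Round(s_3, k_3) = 0xE42C63
s_5 = Round(s_4, k_4) = 0x1C9108
s_6 = Round(s_5, k_5) = 0xF42BE6

0xF42BE6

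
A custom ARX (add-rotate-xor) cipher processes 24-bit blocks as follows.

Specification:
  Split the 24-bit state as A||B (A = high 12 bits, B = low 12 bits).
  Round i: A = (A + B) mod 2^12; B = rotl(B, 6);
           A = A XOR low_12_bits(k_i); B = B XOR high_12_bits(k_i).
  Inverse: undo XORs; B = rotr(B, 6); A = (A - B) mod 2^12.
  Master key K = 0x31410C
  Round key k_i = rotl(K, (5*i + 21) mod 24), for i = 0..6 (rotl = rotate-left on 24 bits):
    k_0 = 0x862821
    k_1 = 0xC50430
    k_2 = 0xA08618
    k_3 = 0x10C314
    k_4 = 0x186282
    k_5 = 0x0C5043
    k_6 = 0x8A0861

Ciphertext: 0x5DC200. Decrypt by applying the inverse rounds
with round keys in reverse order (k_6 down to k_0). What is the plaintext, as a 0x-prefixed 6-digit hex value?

0x579EBC

s_0 = ciphertext = 0x5DC200
s_1 = InvRound(s_0, k_6) = 0x59382A
s_2 = InvRound(s_1, k_5) = 0x9EDBE3
s_3 = InvRound(s_2, k_4) = 0x206969
s_4 = InvRound(s_3, k_3) = 0x7B1961
s_5 = InvRound(s_4, k_2) = 0x75CA4D
s_6 = InvRound(s_5, k_1) = 0xC14758
s_7 = InvRound(s_6, k_0) = 0x579EBC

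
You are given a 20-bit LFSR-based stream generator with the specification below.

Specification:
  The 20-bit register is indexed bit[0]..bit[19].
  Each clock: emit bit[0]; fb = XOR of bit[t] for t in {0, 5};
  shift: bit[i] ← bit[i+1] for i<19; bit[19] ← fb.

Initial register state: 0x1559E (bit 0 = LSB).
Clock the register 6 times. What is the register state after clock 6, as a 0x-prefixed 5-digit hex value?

0xC8556

reg_0 = 0x1559E
clock 1: out=0, reg = 0x0AACF
clock 2: out=1, reg = 0x85567
clock 3: out=1, reg = 0x42AB3
clock 4: out=1, reg = 0x21559
clock 5: out=1, reg = 0x90AAC
clock 6: out=0, reg = 0xC8556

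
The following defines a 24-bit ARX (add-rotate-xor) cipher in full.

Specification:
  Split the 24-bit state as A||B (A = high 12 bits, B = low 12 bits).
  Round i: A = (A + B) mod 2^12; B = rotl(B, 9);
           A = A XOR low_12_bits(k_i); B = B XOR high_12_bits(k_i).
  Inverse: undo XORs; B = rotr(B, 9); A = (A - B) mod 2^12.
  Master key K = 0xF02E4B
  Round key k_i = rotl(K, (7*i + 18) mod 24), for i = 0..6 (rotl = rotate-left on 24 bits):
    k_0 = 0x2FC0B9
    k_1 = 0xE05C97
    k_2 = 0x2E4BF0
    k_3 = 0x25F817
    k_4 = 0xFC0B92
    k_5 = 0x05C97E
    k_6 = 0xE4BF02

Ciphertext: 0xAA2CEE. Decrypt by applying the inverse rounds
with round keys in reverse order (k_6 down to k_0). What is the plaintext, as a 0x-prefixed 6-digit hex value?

0x5E2FC8

s_0 = ciphertext = 0xAA2CEE
s_1 = InvRound(s_0, k_6) = 0x077529
s_2 = InvRound(s_1, k_5) = 0xD5FBAA
s_3 = InvRound(s_2, k_4) = 0x37B352
s_4 = InvRound(s_3, k_3) = 0x304868
s_5 = InvRound(s_4, k_2) = 0x48F465
s_6 = InvRound(s_5, k_1) = 0x513305
s_7 = InvRound(s_6, k_0) = 0x5E2FC8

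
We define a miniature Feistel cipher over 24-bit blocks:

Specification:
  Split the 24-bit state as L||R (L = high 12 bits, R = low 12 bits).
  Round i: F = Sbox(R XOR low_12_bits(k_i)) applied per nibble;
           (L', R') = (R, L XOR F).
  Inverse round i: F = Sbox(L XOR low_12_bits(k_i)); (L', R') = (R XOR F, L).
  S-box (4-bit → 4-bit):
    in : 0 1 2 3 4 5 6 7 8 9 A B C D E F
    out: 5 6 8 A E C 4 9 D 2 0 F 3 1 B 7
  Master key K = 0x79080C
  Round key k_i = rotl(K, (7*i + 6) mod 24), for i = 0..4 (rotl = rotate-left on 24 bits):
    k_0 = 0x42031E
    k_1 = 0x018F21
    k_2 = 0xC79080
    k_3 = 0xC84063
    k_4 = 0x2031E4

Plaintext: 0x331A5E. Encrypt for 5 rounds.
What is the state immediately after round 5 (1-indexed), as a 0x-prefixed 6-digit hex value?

s_0 = plaintext = 0x331A5E
s_1 = Round(s_0, k_0) = 0xA5E1D4
s_2 = Round(s_1, k_1) = 0x1D4122
s_3 = Round(s_2, k_2) = 0x1227DC
s_4 = Round(s_3, k_3) = 0x7DC8D5
s_5 = Round(s_4, k_4) = 0x8D557A

0x8D557A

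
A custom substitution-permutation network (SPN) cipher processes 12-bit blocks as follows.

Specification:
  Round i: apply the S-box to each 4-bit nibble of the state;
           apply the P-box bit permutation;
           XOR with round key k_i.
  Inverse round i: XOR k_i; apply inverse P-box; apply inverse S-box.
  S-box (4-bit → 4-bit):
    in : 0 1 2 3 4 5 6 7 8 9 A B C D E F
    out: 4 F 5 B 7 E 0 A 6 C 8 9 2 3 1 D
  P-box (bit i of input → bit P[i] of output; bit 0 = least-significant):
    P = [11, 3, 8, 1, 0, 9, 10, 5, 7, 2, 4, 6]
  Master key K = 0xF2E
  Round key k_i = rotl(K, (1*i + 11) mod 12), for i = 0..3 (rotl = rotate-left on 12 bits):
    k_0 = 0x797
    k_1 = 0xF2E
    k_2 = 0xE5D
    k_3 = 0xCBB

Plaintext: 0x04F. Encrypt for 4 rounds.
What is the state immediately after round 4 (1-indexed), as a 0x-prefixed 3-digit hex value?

0xCE7

s_0 = plaintext = 0x04F
s_1 = Round(s_0, k_0) = 0x884
s_2 = Round(s_1, k_1) = 0x032
s_3 = Round(s_2, k_2) = 0x56C
s_4 = Round(s_3, k_3) = 0xCE7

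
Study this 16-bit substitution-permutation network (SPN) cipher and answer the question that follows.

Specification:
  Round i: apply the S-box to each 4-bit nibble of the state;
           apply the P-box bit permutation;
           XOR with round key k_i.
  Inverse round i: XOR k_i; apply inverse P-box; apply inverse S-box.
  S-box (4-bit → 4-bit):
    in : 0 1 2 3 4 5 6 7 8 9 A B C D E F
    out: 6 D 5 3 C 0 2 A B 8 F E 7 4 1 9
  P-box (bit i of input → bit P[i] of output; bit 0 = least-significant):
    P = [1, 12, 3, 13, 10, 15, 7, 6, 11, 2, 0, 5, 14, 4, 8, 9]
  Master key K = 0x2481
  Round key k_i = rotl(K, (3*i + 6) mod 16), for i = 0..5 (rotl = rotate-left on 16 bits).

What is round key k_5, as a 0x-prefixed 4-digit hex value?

K = 0x2481
k_0 = rotl(K, (3*0+6) mod 16) = rotl(K, 6) = 0x2049
k_1 = rotl(K, (3*1+6) mod 16) = rotl(K, 9) = 0x0249
k_2 = rotl(K, (3*2+6) mod 16) = rotl(K, 12) = 0x1248
k_3 = rotl(K, (3*3+6) mod 16) = rotl(K, 15) = 0x9240
k_4 = rotl(K, (3*4+6) mod 16) = rotl(K, 2) = 0x9204
k_5 = rotl(K, (3*5+6) mod 16) = rotl(K, 5) = 0x9024

0x9024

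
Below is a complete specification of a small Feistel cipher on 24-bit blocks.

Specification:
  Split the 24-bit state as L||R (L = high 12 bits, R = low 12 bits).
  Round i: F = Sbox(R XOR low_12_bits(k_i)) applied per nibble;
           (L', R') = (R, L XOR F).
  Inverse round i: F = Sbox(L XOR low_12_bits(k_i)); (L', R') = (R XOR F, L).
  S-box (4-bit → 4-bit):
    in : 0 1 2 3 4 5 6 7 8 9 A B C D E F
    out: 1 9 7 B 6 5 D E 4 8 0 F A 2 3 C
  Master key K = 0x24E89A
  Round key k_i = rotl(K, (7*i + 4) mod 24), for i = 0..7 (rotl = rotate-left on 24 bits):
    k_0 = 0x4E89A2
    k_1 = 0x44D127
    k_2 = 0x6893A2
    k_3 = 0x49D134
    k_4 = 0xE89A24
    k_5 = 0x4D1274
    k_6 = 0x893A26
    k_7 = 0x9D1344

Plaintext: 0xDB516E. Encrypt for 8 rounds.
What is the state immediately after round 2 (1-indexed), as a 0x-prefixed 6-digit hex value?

0x91F5DA

s_0 = plaintext = 0xDB516E
s_1 = Round(s_0, k_0) = 0x16E91F
s_2 = Round(s_1, k_1) = 0x91F5DA
s_3 = Round(s_2, k_2) = 0x5DA4FB
s_4 = Round(s_3, k_3) = 0x4FB076
s_5 = Round(s_4, k_4) = 0x0764AC
s_6 = Round(s_5, k_5) = 0x4ACD52
s_7 = Round(s_6, k_6) = 0xD52A4A
s_8 = Round(s_7, k_7) = 0xA4A541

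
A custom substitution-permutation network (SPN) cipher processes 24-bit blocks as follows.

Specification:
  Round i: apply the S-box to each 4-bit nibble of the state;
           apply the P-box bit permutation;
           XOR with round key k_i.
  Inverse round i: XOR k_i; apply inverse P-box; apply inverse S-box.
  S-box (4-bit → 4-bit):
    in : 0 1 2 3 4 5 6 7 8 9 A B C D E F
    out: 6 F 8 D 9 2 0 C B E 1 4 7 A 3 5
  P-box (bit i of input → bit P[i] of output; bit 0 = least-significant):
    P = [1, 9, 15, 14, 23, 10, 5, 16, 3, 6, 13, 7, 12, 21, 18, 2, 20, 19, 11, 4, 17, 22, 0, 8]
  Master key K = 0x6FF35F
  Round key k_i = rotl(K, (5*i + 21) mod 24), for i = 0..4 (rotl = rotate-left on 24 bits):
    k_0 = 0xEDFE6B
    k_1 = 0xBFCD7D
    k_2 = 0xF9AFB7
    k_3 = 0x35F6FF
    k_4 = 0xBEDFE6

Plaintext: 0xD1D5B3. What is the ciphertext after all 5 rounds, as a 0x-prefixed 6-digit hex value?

0x6DB68C

s_0 = plaintext = 0xD1D5B3
s_1 = Round(s_0, k_0) = 0x95371D
s_2 = Round(s_1, k_1) = 0x72BAD8
s_3 = Round(s_2, k_2) = 0xFCE8AC
s_4 = Round(s_3, k_3) = 0x8F6C34
s_5 = Round(s_4, k_4) = 0x6DB68C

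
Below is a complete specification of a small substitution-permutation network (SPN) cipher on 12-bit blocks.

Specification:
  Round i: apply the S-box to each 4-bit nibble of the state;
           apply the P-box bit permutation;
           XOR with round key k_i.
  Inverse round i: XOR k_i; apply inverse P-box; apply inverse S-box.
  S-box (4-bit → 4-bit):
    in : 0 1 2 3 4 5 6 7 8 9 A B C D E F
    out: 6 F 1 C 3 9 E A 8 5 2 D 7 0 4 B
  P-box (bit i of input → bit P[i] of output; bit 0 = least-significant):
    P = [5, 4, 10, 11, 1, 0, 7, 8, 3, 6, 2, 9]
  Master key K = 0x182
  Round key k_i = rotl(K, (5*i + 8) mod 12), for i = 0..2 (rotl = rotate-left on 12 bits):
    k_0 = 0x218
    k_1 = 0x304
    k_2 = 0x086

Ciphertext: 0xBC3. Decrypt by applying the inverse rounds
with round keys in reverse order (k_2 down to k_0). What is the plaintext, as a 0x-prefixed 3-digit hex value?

0x3E6

s_0 = ciphertext = 0xBC3
s_1 = InvRound(s_0, k_2) = 0x678
s_2 = InvRound(s_1, k_1) = 0xC8C
s_3 = InvRound(s_2, k_0) = 0x3E6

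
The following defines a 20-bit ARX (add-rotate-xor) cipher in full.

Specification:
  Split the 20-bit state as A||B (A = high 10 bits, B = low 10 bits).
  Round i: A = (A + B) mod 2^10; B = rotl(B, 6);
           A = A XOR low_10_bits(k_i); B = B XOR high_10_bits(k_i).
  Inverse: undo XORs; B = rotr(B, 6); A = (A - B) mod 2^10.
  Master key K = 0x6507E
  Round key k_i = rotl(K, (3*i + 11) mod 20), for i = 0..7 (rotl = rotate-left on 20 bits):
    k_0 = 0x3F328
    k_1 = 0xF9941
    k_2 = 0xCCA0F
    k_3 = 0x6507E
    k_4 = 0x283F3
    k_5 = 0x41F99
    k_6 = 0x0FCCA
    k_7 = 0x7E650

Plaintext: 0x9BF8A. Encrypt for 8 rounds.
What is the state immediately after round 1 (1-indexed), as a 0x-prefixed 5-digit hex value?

s_0 = plaintext = 0x9BF8A
s_1 = Round(s_0, k_0) = 0xB4644
s_2 = Round(s_1, k_1) = 0x152C2
s_3 = Round(s_2, k_2) = 0x4679E
s_4 = Round(s_3, k_3) = 0x3262D
s_5 = Round(s_4, k_4) = 0x417C2
s_6 = Round(s_5, k_5) = 0xD79BB
s_7 = Round(s_6, k_6) = 0x74EE4
s_8 = Round(s_7, k_7) = 0xB9CD7

0xB4644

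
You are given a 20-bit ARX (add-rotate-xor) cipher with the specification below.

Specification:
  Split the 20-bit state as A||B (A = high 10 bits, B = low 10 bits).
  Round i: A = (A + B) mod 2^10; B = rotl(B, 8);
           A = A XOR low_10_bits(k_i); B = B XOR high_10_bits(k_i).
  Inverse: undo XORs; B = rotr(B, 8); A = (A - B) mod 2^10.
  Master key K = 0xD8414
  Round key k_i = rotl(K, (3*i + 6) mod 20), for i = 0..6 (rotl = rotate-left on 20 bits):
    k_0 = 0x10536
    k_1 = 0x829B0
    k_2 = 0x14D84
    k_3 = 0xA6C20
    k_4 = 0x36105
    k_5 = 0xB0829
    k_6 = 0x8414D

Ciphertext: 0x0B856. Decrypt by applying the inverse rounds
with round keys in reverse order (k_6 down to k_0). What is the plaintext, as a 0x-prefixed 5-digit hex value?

0x3F974

s_0 = ciphertext = 0x0B856
s_1 = InvRound(s_0, k_6) = 0x1251A
s_2 = InvRound(s_1, k_5) = 0x3F763
s_3 = InvRound(s_2, k_4) = 0xC26EF
s_4 = InvRound(s_3, k_3) = 0x565D0
s_5 = InvRound(s_4, k_2) = 0xB420D
s_6 = InvRound(s_5, k_1) = 0xD101C
s_7 = InvRound(s_6, k_0) = 0x3F974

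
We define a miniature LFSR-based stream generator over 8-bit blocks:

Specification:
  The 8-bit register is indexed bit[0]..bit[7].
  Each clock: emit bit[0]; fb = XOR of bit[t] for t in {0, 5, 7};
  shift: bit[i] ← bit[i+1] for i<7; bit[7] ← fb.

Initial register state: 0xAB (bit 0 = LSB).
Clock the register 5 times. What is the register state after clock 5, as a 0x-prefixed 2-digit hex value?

0xED

reg_0 = 0xAB
clock 1: out=1, reg = 0xD5
clock 2: out=1, reg = 0x6A
clock 3: out=0, reg = 0xB5
clock 4: out=1, reg = 0xDA
clock 5: out=0, reg = 0xED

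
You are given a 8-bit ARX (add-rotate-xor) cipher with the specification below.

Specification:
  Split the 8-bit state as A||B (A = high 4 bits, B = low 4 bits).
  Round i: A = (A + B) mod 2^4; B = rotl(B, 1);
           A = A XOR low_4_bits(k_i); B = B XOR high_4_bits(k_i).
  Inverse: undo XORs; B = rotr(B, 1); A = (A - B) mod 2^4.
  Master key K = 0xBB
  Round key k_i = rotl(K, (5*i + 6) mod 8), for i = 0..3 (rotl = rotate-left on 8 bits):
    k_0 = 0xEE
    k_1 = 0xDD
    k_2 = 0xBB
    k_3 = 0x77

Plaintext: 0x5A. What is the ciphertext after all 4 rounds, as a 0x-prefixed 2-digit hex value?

0x9A

s_0 = plaintext = 0x5A
s_1 = Round(s_0, k_0) = 0x1B
s_2 = Round(s_1, k_1) = 0x1A
s_3 = Round(s_2, k_2) = 0x0E
s_4 = Round(s_3, k_3) = 0x9A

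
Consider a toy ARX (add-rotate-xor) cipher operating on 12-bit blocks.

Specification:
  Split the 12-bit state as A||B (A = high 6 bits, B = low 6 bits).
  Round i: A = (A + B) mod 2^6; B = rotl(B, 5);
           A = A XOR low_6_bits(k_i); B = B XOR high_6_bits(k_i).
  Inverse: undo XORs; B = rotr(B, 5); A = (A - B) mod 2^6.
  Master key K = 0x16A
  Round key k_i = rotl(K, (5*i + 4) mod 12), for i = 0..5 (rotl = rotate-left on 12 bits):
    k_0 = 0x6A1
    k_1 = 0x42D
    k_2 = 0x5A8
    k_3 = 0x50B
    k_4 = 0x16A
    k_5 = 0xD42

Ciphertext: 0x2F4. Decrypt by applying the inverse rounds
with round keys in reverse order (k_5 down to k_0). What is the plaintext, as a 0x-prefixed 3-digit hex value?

0x121

s_0 = ciphertext = 0x2F4
s_1 = InvRound(s_0, k_5) = 0x1C2
s_2 = InvRound(s_1, k_4) = 0x7CE
s_3 = InvRound(s_2, k_3) = 0x834
s_4 = InvRound(s_3, k_2) = 0x0C5
s_5 = InvRound(s_4, k_1) = 0x12A
s_6 = InvRound(s_5, k_0) = 0x121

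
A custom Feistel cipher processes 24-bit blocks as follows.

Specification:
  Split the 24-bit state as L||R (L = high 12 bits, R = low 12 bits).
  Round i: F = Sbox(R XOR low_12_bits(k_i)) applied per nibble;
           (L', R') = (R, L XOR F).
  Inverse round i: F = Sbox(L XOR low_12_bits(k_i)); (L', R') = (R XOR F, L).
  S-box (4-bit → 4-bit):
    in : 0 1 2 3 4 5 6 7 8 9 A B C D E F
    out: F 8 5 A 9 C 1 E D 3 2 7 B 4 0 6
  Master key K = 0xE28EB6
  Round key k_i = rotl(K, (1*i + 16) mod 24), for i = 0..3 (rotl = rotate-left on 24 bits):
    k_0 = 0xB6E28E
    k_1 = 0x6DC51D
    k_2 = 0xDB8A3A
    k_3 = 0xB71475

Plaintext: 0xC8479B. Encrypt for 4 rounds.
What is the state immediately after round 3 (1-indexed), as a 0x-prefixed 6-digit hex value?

s_0 = plaintext = 0xC8479B
s_1 = Round(s_0, k_0) = 0x79B008
s_2 = Round(s_1, k_1) = 0x008B17
s_3 = Round(s_2, k_2) = 0xB1785C
s_4 = Round(s_3, k_3) = 0x85C044

0xB1785C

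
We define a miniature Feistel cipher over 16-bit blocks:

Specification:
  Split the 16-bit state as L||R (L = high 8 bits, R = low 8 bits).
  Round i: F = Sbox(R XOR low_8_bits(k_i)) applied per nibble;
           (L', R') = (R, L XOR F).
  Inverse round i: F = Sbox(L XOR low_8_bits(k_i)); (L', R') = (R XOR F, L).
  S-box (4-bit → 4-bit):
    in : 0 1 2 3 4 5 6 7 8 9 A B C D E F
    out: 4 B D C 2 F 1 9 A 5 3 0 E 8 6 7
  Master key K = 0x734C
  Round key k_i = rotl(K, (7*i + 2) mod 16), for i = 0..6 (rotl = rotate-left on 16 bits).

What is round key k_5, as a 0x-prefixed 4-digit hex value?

0x698E

K = 0x734C
k_0 = rotl(K, (7*0+2) mod 16) = rotl(K, 2) = 0xCD31
k_1 = rotl(K, (7*1+2) mod 16) = rotl(K, 9) = 0x98E6
k_2 = rotl(K, (7*2+2) mod 16) = rotl(K, 0) = 0x734C
k_3 = rotl(K, (7*3+2) mod 16) = rotl(K, 7) = 0xA639
k_4 = rotl(K, (7*4+2) mod 16) = rotl(K, 14) = 0x1CD3
k_5 = rotl(K, (7*5+2) mod 16) = rotl(K, 5) = 0x698E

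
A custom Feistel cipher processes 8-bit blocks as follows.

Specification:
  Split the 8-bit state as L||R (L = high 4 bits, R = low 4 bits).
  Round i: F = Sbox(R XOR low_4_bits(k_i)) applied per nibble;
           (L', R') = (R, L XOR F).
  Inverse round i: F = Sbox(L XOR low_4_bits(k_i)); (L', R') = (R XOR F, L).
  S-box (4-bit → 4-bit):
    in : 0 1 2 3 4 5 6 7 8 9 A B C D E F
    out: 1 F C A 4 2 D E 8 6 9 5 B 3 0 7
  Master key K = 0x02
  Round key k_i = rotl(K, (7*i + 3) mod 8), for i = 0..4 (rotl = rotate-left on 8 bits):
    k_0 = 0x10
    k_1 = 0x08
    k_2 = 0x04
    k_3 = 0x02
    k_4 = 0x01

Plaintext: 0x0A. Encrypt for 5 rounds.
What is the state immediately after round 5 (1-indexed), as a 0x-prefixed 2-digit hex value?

s_0 = plaintext = 0x0A
s_1 = Round(s_0, k_0) = 0xA9
s_2 = Round(s_1, k_1) = 0x95
s_3 = Round(s_2, k_2) = 0x56
s_4 = Round(s_3, k_3) = 0x61
s_5 = Round(s_4, k_4) = 0x17

0x17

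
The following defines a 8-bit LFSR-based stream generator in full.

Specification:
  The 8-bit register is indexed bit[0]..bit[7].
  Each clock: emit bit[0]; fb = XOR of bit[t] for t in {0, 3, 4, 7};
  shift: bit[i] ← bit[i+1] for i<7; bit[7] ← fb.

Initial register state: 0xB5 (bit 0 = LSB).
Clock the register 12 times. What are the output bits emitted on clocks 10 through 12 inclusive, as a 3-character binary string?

110

reg_0 = 0xB5
clock 1: out=1, reg = 0xDA
clock 2: out=0, reg = 0xED
clock 3: out=1, reg = 0xF6
clock 4: out=0, reg = 0x7B
clock 5: out=1, reg = 0xBD
clock 6: out=1, reg = 0x5E
clock 7: out=0, reg = 0x2F
clock 8: out=1, reg = 0x17
clock 9: out=1, reg = 0x0B
clock 10: out=1, reg = 0x05
clock 11: out=1, reg = 0x82
clock 12: out=0, reg = 0xC1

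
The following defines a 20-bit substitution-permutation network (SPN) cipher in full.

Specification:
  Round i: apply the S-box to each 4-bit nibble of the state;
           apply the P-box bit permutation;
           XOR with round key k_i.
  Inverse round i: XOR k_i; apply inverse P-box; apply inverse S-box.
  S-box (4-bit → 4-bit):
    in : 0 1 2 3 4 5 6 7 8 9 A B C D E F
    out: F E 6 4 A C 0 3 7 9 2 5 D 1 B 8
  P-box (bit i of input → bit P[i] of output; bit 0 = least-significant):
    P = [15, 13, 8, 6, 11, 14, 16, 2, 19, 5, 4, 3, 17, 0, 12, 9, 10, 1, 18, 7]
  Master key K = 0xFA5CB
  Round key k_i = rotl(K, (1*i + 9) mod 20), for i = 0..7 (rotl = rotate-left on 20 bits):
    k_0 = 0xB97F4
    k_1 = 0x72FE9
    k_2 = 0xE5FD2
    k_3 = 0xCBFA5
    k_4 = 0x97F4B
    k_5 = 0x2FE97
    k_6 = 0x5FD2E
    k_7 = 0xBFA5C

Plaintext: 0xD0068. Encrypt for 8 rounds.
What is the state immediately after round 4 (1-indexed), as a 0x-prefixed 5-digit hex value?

0x89D68

s_0 = plaintext = 0xD0068
s_1 = Round(s_0, k_0) = 0x120CD
s_2 = Round(s_1, k_1) = 0xAB756
s_3 = Round(s_2, k_2) = 0x54FF4
s_4 = Round(s_3, k_3) = 0x89D68
s_5 = Round(s_4, k_4) = 0x7D849
s_6 = Round(s_5, k_5) = 0x83AE1
s_7 = Round(s_6, k_6) = 0x18048
s_8 = Round(s_7, k_7) = 0x50BE3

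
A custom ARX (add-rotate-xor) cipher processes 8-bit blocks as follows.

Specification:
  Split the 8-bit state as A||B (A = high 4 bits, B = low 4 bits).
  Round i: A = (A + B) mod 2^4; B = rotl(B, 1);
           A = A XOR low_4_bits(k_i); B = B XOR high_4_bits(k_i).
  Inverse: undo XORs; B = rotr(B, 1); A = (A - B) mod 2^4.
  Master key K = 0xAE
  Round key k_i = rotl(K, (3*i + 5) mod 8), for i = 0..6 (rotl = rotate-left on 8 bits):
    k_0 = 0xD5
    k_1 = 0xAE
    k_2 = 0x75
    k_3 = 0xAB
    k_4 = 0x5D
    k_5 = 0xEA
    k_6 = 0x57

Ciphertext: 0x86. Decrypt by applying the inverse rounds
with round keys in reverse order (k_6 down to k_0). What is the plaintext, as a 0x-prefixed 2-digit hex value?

s_0 = ciphertext = 0x86
s_1 = InvRound(s_0, k_6) = 0x69
s_2 = InvRound(s_1, k_5) = 0x1B
s_3 = InvRound(s_2, k_4) = 0x57
s_4 = InvRound(s_3, k_3) = 0x0E
s_5 = InvRound(s_4, k_2) = 0x9C
s_6 = InvRound(s_5, k_1) = 0x43
s_7 = InvRound(s_6, k_0) = 0xA7

0xA7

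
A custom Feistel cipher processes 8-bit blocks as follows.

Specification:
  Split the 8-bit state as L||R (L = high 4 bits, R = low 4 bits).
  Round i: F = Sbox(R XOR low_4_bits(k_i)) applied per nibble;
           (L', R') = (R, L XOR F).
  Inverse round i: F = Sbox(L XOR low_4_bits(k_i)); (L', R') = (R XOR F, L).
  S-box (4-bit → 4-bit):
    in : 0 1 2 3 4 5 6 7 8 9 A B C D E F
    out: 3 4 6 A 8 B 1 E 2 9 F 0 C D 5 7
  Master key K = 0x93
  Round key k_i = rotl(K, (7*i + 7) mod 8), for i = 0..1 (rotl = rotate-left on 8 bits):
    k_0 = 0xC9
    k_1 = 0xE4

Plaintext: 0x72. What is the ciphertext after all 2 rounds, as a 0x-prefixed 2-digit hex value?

0x78

s_0 = plaintext = 0x72
s_1 = Round(s_0, k_0) = 0x27
s_2 = Round(s_1, k_1) = 0x78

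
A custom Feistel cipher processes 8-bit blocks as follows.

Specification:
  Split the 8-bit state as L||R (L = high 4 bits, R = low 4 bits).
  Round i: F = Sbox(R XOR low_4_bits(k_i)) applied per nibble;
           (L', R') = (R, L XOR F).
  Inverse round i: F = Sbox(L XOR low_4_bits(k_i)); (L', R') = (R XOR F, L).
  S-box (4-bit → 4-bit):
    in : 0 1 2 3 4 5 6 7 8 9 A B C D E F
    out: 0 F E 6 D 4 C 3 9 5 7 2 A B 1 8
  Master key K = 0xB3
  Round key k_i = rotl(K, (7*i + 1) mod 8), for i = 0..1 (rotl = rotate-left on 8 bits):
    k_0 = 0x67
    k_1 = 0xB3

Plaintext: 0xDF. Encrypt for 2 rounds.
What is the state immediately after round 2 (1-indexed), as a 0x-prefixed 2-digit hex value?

s_0 = plaintext = 0xDF
s_1 = Round(s_0, k_0) = 0xF4
s_2 = Round(s_1, k_1) = 0x4C

0x4C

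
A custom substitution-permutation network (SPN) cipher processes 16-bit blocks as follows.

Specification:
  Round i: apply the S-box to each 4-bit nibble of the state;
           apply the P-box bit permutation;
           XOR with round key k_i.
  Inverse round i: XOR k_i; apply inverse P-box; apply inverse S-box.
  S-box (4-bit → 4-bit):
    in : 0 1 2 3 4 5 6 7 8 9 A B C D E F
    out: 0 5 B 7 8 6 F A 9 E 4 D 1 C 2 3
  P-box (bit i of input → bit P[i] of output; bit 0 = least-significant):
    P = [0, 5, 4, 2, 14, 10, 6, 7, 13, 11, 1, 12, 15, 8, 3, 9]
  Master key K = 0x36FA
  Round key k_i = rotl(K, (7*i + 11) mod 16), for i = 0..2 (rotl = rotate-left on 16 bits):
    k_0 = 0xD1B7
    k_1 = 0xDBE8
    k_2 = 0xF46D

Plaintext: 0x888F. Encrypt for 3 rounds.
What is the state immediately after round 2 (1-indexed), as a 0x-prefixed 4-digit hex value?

0x309F

s_0 = plaintext = 0x888F
s_1 = Round(s_0, k_0) = 0x2316
s_2 = Round(s_1, k_1) = 0x309F
s_3 = Round(s_2, k_2) = 0x7184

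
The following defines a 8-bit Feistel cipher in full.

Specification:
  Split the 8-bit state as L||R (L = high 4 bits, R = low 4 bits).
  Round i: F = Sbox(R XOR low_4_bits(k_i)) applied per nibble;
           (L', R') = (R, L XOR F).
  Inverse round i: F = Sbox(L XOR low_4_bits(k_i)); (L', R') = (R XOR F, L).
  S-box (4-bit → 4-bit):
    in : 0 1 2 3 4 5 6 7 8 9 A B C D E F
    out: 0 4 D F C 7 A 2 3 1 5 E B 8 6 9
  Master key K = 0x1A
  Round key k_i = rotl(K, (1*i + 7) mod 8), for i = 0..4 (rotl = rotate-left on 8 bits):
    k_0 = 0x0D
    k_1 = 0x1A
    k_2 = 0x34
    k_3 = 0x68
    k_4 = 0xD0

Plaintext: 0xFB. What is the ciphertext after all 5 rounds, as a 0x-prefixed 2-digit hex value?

0x0F

s_0 = plaintext = 0xFB
s_1 = Round(s_0, k_0) = 0xB5
s_2 = Round(s_1, k_1) = 0x52
s_3 = Round(s_2, k_2) = 0x2F
s_4 = Round(s_3, k_3) = 0xF0
s_5 = Round(s_4, k_4) = 0x0F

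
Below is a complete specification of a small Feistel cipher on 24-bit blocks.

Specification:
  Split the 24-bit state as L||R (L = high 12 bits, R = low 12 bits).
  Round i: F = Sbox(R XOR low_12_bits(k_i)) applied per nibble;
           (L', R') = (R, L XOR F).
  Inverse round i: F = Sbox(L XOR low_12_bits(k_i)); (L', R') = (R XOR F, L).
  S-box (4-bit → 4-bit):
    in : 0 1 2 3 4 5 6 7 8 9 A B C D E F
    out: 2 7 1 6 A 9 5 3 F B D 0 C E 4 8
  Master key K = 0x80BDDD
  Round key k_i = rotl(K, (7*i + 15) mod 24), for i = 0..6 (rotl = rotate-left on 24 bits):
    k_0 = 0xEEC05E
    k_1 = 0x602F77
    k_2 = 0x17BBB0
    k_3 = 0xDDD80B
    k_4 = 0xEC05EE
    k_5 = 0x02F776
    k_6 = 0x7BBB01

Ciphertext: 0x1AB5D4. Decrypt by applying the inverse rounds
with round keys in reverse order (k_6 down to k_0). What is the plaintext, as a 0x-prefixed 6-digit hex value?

s_0 = ciphertext = 0x1AB5D4
s_1 = InvRound(s_0, k_6) = 0x8091AB
s_2 = InvRound(s_1, k_5) = 0x993809
s_3 = InvRound(s_2, k_4) = 0x437993
s_4 = InvRound(s_3, k_3) = 0x5FF437
s_5 = InvRound(s_4, k_2) = 0x09F5FF
s_6 = InvRound(s_5, k_1) = 0xDB009F
s_7 = InvRound(s_6, k_0) = 0xEDBDB0

0xEDBDB0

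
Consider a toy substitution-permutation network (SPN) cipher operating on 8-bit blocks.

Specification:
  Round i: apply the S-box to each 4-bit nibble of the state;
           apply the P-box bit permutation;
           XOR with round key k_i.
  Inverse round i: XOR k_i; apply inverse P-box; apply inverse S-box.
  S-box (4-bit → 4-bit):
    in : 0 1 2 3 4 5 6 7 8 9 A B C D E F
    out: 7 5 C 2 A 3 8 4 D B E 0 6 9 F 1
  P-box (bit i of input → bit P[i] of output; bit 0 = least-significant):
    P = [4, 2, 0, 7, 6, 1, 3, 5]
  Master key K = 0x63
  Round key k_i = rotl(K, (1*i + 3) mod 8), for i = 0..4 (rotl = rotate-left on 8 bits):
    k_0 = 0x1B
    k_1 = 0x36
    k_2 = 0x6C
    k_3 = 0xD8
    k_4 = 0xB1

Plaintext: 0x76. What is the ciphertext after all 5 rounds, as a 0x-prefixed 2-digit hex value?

s_0 = plaintext = 0x76
s_1 = Round(s_0, k_0) = 0x93
s_2 = Round(s_1, k_1) = 0x50
s_3 = Round(s_2, k_2) = 0x3B
s_4 = Round(s_3, k_3) = 0xDA
s_5 = Round(s_4, k_4) = 0x54

0x54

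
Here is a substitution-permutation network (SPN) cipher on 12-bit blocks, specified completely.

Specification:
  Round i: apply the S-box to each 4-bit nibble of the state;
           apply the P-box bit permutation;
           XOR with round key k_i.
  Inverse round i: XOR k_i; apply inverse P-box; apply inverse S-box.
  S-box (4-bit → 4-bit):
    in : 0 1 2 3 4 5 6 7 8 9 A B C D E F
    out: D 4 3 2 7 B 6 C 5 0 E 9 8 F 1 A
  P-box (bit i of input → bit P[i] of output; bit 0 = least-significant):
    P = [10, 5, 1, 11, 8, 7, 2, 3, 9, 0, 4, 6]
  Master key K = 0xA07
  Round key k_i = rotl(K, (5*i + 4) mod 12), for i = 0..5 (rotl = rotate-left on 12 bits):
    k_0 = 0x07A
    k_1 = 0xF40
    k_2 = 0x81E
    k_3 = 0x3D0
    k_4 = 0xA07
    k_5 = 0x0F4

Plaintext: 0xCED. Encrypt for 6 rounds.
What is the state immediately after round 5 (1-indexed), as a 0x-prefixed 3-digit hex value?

s_0 = plaintext = 0xCED
s_1 = Round(s_0, k_0) = 0xD18
s_2 = Round(s_1, k_1) = 0x917
s_3 = Round(s_2, k_2) = 0x018
s_4 = Round(s_3, k_3) = 0x586
s_5 = Round(s_4, k_4) = 0x960
s_6 = Round(s_5, k_5) = 0xC72

0x960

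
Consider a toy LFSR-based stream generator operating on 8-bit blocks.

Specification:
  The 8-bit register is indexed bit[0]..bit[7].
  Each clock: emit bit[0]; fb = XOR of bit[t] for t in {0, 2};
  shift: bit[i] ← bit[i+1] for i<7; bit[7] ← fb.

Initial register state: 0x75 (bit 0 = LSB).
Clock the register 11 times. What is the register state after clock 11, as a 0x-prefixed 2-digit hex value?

0x4D

reg_0 = 0x75
clock 1: out=1, reg = 0x3A
clock 2: out=0, reg = 0x1D
clock 3: out=1, reg = 0x0E
clock 4: out=0, reg = 0x87
clock 5: out=1, reg = 0x43
clock 6: out=1, reg = 0xA1
clock 7: out=1, reg = 0xD0
clock 8: out=0, reg = 0x68
clock 9: out=0, reg = 0x34
clock 10: out=0, reg = 0x9A
clock 11: out=0, reg = 0x4D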